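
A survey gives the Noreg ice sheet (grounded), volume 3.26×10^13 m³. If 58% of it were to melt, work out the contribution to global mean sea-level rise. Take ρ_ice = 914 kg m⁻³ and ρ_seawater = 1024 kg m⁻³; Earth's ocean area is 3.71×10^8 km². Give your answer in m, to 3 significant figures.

Noreg: 0.58 × 3.26×10^13 m³ × (914/1024) = 1.688×10^13 m³ of water.
Spread over 3.71×10^14 m² of ocean, Δh = 1.688×10^13 / 3.71×10^14 = 0.0455 m.

≈ 0.0455 m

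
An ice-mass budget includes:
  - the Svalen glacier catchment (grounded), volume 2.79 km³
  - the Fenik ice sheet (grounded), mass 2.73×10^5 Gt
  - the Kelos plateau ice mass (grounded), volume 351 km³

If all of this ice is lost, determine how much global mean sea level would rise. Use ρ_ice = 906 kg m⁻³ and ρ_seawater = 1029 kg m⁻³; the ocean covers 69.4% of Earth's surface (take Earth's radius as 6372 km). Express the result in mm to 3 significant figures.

≈ 750 mm

Svalen: 2.79 km³ × (906/1029) = 2.457 km³ of water.
Fenik: 2.73×10^5 Gt = 2.730×10^17 kg; dividing by ρ_w = 1029 kg m⁻³ gives 2.653×10^14 m³ of water.
Kelos: 351 km³ × (906/1029) = 309.0 km³ of water.
Total added water ≈ 2.656×10^14 m³ over 3.54×10^14 m² → Δh = 0.750 m = 750 mm.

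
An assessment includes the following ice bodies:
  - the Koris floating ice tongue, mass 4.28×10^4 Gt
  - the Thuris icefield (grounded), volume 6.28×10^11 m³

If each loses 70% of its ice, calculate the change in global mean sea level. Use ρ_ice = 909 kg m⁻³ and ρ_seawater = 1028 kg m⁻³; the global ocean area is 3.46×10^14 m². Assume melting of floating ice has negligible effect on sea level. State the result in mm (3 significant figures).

≈ 1.12 mm

The Koris floating ice tongue is floating and already displaces its own weight of water, so its melt adds essentially nothing to sea level.
Thuris: 0.7 × 6.28×10^11 m³ × (909/1028) = 3.887×10^11 m³ of water.
Total added water ≈ 3.887×10^11 m³ over 3.46×10^14 m² → Δh = 1.12×10^-3 m = 1.12 mm.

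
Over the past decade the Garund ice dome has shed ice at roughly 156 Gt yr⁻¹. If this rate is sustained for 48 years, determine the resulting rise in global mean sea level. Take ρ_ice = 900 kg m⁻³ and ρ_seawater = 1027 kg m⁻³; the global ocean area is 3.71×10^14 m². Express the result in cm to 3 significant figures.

≈ 1.97 cm

Total mass lost = 156 Gt/yr × 48 yr = 7488 Gt = 7.488×10^15 kg.
ρ_w = 1027 kg m⁻³, so water volume = 7.488×10^15 / 1027 = 7.291×10^12 m³.
Δh = 7.291×10^12 / 3.71×10^14 = 0.0197 m = 1.97 cm.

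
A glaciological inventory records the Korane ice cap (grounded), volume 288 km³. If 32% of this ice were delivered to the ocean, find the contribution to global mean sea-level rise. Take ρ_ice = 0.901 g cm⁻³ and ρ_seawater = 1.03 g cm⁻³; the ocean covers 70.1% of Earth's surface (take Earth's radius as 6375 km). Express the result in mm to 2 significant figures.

Korane: 0.32 × 288 km³ × (901/1030) = 80.62 km³ of water.
Spread over 3.58×10^14 m² of ocean, Δh = 8.062×10^10 / 3.58×10^14 = 2.25×10^-4 m = 0.23 mm.

≈ 0.23 mm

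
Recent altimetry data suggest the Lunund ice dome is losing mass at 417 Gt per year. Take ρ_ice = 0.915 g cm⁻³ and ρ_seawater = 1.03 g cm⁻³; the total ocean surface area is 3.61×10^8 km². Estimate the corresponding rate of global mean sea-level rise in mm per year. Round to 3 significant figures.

≈ 1.12 mm/yr

ρ_w = 1.03 g cm⁻³ = 1030 kg m⁻³. Annual water volume added = 417 Gt / ρ_w = 4.170×10^14 kg / 1030 kg m⁻³ = 4.049×10^11 m³.
Δh per year = 4.049×10^11 / 3.61×10^14 = 1.12×10^-3 m = 1.12 mm.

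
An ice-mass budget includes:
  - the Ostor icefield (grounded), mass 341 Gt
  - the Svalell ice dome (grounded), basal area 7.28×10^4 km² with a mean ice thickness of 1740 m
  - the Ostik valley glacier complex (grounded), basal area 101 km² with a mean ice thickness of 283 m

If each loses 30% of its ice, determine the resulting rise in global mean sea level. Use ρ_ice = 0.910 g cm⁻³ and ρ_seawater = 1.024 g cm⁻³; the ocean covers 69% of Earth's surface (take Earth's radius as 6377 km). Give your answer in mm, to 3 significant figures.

Ostor: 0.3 × 341 Gt = 1.023×10^14 kg; dividing by ρ_w = 1.024 g cm⁻³ = 1024 kg m⁻³ gives 9.990×10^10 m³ of water.
Svalell: ice volume = 7.28×10^4 km² × 1740 m = 1.267×10^5 km³; 0.3 × 1.267×10^5 × (910/1024) = 3.377×10^4 km³ of water.
Ostik: ice volume = 101 km² × 283 m = 28.58 km³; 0.3 × 28.58 × (910/1024) = 7.620 km³ of water.
Total added water ≈ 3.388×10^13 m³ over 3.53×10^14 m² → Δh = 0.0961 m = 96.1 mm.

≈ 96.1 mm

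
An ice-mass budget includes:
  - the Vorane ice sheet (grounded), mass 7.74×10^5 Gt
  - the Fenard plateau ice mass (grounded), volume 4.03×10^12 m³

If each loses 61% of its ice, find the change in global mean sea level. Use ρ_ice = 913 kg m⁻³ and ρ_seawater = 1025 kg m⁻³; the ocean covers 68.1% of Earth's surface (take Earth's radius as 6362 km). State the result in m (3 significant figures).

Vorane: 0.61 × 7.74×10^5 Gt = 4.721×10^17 kg; dividing by ρ_w = 1025 kg m⁻³ gives 4.606×10^14 m³ of water.
Fenard: 0.61 × 4.03×10^12 m³ × (913/1025) = 2.190×10^12 m³ of water.
Total added water ≈ 4.628×10^14 m³ over 3.46×10^14 m² → Δh = 1.34 m.

≈ 1.34 m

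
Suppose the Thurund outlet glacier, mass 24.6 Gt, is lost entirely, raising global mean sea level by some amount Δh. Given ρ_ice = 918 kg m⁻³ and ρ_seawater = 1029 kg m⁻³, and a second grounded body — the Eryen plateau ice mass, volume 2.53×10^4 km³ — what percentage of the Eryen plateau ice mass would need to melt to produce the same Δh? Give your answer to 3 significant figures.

Equal sea-level rise means equal mass of meltwater, i.e. equal mass of ice lost.
Ice mass of Thurund: 2.460×10^13 kg; ice mass of Eryen: 2.323×10^16 kg.
Fraction required = 2.460×10^13 / 2.323×10^16 = 1.06×10^-3 → 0.106 %.

≈ 0.106 %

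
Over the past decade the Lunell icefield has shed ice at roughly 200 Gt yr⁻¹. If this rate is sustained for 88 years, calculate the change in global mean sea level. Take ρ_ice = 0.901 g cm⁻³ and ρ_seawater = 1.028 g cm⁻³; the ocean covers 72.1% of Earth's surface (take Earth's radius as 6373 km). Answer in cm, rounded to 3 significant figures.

Total mass lost = 200 Gt/yr × 88 yr = 1.760×10^4 Gt = 1.760×10^16 kg.
ρ_w = 1.028 g cm⁻³ = 1028 kg m⁻³, so water volume = 1.760×10^16 / 1028 = 1.712×10^13 m³.
Δh = 1.712×10^13 / 3.68×10^14 = 0.0465 m = 4.65 cm.

≈ 4.65 cm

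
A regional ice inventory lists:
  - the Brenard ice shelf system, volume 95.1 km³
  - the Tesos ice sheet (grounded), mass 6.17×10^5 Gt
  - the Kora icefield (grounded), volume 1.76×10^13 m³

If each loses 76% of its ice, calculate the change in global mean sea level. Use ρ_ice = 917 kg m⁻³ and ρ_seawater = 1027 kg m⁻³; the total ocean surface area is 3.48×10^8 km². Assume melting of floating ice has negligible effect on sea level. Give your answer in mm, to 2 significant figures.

The Brenard ice shelf system is floating and already displaces its own weight of water, so its melt adds essentially nothing to sea level.
Tesos: 0.76 × 6.17×10^5 Gt = 4.689×10^17 kg; dividing by ρ_w = 1027 kg m⁻³ gives 4.566×10^14 m³ of water.
Kora: 0.76 × 1.76×10^13 m³ × (917/1027) = 1.194×10^13 m³ of water.
Total added water ≈ 4.685×10^14 m³ over 3.48×10^14 m² → Δh = 1.35 m = 1300 mm.

≈ 1300 mm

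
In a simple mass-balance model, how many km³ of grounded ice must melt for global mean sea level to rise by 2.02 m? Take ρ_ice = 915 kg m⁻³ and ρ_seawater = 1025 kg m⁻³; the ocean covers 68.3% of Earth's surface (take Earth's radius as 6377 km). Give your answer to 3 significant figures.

Required water volume = Δh × A = 2.02 m × 3.49×10^14 m² = 7.050×10^14 m³ = 7.050×10^5 km³.
Ice volume = water volume × ρ_w/ρ_ice = 7.050×10^5 × 1025/915 = 7.90×10^5 km³.

≈ 7.90×10^5 km³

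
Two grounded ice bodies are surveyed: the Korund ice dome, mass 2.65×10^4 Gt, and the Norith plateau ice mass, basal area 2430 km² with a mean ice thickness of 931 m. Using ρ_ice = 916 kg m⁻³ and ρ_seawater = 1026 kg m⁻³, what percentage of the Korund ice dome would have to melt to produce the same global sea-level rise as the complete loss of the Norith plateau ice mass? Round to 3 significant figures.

Equal sea-level rise means equal mass of meltwater, i.e. equal mass of ice lost.
Ice mass of Norith: 2.072×10^15 kg; ice mass of Korund: 2.650×10^16 kg.
Fraction required = 2.072×10^15 / 2.650×10^16 = 0.0782 → 7.82 %.

≈ 7.82 %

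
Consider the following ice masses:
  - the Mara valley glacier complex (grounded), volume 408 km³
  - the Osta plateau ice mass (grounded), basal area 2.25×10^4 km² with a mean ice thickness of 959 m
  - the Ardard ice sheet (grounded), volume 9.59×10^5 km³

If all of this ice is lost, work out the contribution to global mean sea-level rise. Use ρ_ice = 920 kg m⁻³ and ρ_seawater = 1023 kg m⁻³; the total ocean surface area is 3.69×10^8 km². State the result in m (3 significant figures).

≈ 2.39 m

Mara: 408 km³ × (920/1023) = 366.9 km³ of water.
Osta: ice volume = 2.25×10^4 km² × 959 m = 2.158×10^4 km³; 2.158×10^4 × (920/1023) = 1.940×10^4 km³ of water.
Ardard: 9.59×10^5 km³ × (920/1023) = 8.624×10^5 km³ of water.
Total added water ≈ 8.822×10^14 m³ over 3.69×10^14 m² → Δh = 2.39 m.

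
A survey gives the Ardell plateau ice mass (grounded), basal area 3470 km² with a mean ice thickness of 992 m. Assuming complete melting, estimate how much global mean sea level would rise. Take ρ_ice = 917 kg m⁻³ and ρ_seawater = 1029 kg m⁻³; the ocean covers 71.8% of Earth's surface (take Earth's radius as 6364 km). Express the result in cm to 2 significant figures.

Ardell: ice volume = 3470 km² × 992 m = 3442 km³; 3442 × (917/1029) = 3068 km³ of water.
Spread over 3.65×10^14 m² of ocean, Δh = 3.068×10^12 / 3.65×10^14 = 8.39×10^-3 m = 0.84 cm.

≈ 0.84 cm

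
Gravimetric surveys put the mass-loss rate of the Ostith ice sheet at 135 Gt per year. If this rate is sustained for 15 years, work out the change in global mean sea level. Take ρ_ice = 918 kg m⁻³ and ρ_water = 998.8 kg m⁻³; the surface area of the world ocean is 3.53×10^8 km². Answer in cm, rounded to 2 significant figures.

≈ 0.57 cm

Total mass lost = 135 Gt/yr × 15 yr = 2025 Gt = 2.025×10^15 kg.
ρ_w = 998.8 kg m⁻³, so water volume = 2.025×10^15 / 998.8 = 2.027×10^12 m³.
Δh = 2.027×10^12 / 3.53×10^14 = 5.74×10^-3 m = 0.57 cm.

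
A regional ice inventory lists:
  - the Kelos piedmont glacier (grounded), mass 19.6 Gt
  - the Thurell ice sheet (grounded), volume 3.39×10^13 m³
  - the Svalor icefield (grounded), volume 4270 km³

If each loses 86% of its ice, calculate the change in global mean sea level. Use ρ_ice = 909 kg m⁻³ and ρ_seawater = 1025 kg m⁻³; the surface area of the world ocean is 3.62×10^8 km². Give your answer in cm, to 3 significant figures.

Kelos: 0.86 × 19.6 Gt = 1.686×10^13 kg; dividing by ρ_w = 1025 kg m⁻³ gives 1.644×10^10 m³ of water.
Thurell: 0.86 × 3.39×10^13 m³ × (909/1025) = 2.585×10^13 m³ of water.
Svalor: 0.86 × 4270 km³ × (909/1025) = 3257 km³ of water.
Total added water ≈ 2.913×10^13 m³ over 3.62×10^14 m² → Δh = 0.0805 m = 8.05 cm.

≈ 8.05 cm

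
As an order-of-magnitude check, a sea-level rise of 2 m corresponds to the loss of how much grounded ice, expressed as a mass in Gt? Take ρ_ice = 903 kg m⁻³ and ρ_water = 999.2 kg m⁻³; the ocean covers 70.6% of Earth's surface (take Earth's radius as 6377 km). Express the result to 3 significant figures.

Required water volume = Δh × A = 2 m × 3.61×10^14 m² = 7.216×10^14 m³.
ρ_w = 999.2 kg m⁻³, so the mass of water = 7.216×10^14 m³ × 999.2 kg m⁻³ = 7.210×10^17 kg = 7.21×10^5 Gt (and the same mass of ice, by conservation).

≈ 7.21×10^5 Gt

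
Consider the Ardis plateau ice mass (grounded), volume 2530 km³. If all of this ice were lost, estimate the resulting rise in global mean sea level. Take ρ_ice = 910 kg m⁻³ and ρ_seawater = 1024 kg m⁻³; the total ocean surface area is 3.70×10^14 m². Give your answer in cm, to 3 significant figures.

≈ 0.608 cm

Ardis: 2530 km³ × (910/1024) = 2248 km³ of water.
Spread over 3.70×10^14 m² of ocean, Δh = 2.248×10^12 / 3.70×10^14 = 6.08×10^-3 m = 0.608 cm.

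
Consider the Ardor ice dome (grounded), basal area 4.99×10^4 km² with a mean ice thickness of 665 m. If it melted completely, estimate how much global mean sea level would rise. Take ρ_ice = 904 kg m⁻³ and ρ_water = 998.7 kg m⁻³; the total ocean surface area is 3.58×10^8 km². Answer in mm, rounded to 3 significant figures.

Ardor: ice volume = 4.99×10^4 km² × 665 m = 3.318×10^4 km³; 3.318×10^4 × (904/998.7) = 3.004×10^4 km³ of water.
Spread over 3.58×10^14 m² of ocean, Δh = 3.004×10^13 / 3.58×10^14 = 0.0839 m = 83.9 mm.

≈ 83.9 mm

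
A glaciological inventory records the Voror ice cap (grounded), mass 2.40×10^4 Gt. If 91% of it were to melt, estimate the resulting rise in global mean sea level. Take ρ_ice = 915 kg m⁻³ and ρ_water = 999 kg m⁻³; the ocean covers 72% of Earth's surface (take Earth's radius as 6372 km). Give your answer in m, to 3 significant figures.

≈ 0.0595 m

Voror: 0.91 × 2.40×10^4 Gt = 2.184×10^16 kg; dividing by ρ_w = 999 kg m⁻³ gives 2.186×10^13 m³ of water.
Spread over 3.67×10^14 m² of ocean, Δh = 2.186×10^13 / 3.67×10^14 = 0.0595 m.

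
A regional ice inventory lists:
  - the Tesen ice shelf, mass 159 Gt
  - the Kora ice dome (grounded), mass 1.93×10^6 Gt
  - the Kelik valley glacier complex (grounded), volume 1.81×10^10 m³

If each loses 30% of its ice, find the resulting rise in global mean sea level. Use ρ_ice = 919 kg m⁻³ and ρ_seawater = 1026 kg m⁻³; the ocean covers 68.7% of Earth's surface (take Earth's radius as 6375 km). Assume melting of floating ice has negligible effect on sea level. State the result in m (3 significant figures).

≈ 1.61 m

The Tesen ice shelf is floating and already displaces its own weight of water, so its melt adds essentially nothing to sea level.
Kora: 0.3 × 1.93×10^6 Gt = 5.790×10^17 kg; dividing by ρ_w = 1026 kg m⁻³ gives 5.643×10^14 m³ of water.
Kelik: 0.3 × 1.81×10^10 m³ × (919/1026) = 4.864×10^9 m³ of water.
Total added water ≈ 5.643×10^14 m³ over 3.51×10^14 m² → Δh = 1.61 m.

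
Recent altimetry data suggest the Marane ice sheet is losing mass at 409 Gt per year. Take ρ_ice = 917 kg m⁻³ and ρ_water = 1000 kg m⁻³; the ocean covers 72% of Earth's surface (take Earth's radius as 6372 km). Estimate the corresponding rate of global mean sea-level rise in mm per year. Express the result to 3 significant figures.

≈ 1.11 mm/yr

ρ_w = 1000 kg m⁻³. Annual water volume added = 409 Gt / ρ_w = 4.090×10^14 kg / 1000 kg m⁻³ = 4.090×10^11 m³.
Δh per year = 4.090×10^11 / 3.67×10^14 = 1.11×10^-3 m = 1.11 mm.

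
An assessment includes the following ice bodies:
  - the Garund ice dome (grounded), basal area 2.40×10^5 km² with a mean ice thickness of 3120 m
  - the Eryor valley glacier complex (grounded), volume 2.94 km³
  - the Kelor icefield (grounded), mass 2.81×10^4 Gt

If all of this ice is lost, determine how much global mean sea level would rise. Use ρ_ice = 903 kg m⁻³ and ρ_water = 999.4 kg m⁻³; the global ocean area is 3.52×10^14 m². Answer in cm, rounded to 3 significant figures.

Garund: ice volume = 2.40×10^5 km² × 3120 m = 7.488×10^5 km³; 7.488×10^5 × (903/999.4) = 6.766×10^5 km³ of water.
Eryor: 2.94 km³ × (903/999.4) = 2.656 km³ of water.
Kelor: 2.81×10^4 Gt = 2.810×10^16 kg; dividing by ρ_w = 999.4 kg m⁻³ gives 2.812×10^13 m³ of water.
Total added water ≈ 7.047×10^14 m³ over 3.52×10^14 m² → Δh = 2.00 m = 200 cm.

≈ 200 cm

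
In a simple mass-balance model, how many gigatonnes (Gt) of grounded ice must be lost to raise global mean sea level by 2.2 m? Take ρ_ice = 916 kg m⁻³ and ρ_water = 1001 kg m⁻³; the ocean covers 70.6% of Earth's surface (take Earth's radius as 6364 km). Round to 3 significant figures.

Required water volume = Δh × A = 2.2 m × 3.59×10^14 m² = 7.905×10^14 m³.
ρ_w = 1001 kg m⁻³, so the mass of water = 7.905×10^14 m³ × 1001 kg m⁻³ = 7.913×10^17 kg = 7.91×10^5 Gt (and the same mass of ice, by conservation).

≈ 7.91×10^5 Gt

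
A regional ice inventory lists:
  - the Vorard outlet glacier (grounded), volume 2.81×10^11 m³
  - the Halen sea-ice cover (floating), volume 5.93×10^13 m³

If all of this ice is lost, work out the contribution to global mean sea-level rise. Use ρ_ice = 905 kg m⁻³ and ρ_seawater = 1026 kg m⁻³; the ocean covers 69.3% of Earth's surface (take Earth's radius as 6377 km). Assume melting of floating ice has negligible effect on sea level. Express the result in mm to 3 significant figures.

Vorard: 2.81×10^11 m³ × (905/1026) = 2.479×10^11 m³ of water.
The Halen sea-ice cover is floating and already displaces its own weight of water, so its melt adds essentially nothing to sea level.
Total added water ≈ 2.479×10^11 m³ over 3.54×10^14 m² → Δh = 7.00×10^-4 m = 0.700 mm.

≈ 0.700 mm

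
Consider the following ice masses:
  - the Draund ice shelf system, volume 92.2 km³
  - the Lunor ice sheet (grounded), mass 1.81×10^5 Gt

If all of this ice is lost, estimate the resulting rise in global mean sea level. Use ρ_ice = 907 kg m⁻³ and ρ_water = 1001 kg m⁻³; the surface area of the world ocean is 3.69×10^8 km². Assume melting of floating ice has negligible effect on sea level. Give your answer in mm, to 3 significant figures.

The Draund ice shelf system is floating and already displaces its own weight of water, so its melt adds essentially nothing to sea level.
Lunor: 1.81×10^5 Gt = 1.810×10^17 kg; dividing by ρ_w = 1001 kg m⁻³ gives 1.808×10^14 m³ of water.
Total added water ≈ 1.808×10^14 m³ over 3.69×10^14 m² → Δh = 0.490 m = 490 mm.

≈ 490 mm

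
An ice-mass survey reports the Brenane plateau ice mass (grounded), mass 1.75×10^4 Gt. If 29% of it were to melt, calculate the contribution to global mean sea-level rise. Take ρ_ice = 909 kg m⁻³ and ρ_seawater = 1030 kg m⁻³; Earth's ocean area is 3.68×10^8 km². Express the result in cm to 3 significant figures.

Brenane: 0.29 × 1.75×10^4 Gt = 5.075×10^15 kg; dividing by ρ_w = 1030 kg m⁻³ gives 4.927×10^12 m³ of water.
Spread over 3.68×10^14 m² of ocean, Δh = 4.927×10^12 / 3.68×10^14 = 0.0134 m = 1.34 cm.

≈ 1.34 cm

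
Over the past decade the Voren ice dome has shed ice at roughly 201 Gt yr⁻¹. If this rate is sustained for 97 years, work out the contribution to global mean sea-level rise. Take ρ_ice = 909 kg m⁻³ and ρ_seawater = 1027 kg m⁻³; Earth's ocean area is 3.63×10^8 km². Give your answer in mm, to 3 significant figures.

≈ 52.3 mm

Total mass lost = 201 Gt/yr × 97 yr = 1.950×10^4 Gt = 1.950×10^16 kg.
ρ_w = 1027 kg m⁻³, so water volume = 1.950×10^16 / 1027 = 1.898×10^13 m³.
Δh = 1.898×10^13 / 3.63×10^14 = 0.0523 m = 52.3 mm.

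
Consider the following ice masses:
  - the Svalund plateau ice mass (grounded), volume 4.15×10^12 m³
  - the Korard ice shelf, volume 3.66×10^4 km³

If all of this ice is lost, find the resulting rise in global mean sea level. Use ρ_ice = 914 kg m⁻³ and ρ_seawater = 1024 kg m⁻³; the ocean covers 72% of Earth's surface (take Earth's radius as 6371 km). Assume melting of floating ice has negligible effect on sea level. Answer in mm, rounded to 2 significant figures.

Svalund: 4.15×10^12 m³ × (914/1024) = 3.704×10^12 m³ of water.
The Korard ice shelf is floating and already displaces its own weight of water, so its melt adds essentially nothing to sea level.
Total added water ≈ 3.704×10^12 m³ over 3.67×10^14 m² → Δh = 0.0101 m = 10 mm.

≈ 10 mm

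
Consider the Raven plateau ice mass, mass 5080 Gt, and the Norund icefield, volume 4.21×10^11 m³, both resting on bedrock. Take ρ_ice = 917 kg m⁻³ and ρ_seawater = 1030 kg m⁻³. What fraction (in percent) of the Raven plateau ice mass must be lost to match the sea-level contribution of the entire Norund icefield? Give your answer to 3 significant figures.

≈ 7.60 %

Equal sea-level rise means equal mass of meltwater, i.e. equal mass of ice lost.
Ice mass of Norund: 3.861×10^14 kg; ice mass of Raven: 5.080×10^15 kg.
Fraction required = 3.861×10^14 / 5.080×10^15 = 0.0760 → 7.60 %.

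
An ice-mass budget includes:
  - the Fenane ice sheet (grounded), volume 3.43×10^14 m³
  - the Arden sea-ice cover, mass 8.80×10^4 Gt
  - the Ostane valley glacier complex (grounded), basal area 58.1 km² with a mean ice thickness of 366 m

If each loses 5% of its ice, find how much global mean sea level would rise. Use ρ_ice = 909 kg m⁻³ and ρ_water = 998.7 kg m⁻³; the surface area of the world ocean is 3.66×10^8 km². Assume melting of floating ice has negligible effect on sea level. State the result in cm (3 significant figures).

Fenane: 0.05 × 3.43×10^14 m³ × (909/998.7) = 1.561×10^13 m³ of water.
The Arden sea-ice cover is floating and already displaces its own weight of water, so its melt adds essentially nothing to sea level.
Ostane: ice volume = 58.1 km² × 366 m = 21.26 km³; 0.05 × 21.26 × (909/998.7) = 0.9677 km³ of water.
Total added water ≈ 1.561×10^13 m³ over 3.66×10^14 m² → Δh = 0.0427 m = 4.27 cm.

≈ 4.27 cm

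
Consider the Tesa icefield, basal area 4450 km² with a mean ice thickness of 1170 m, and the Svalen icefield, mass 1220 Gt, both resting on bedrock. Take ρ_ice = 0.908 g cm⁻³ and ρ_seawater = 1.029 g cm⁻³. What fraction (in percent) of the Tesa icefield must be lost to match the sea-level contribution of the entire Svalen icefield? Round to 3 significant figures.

≈ 25.8 %

Equal sea-level rise means equal mass of meltwater, i.e. equal mass of ice lost.
Ice mass of Svalen: 1.220×10^15 kg; ice mass of Tesa: 4.728×10^15 kg.
Fraction required = 1.220×10^15 / 4.728×10^15 = 0.258 → 25.8 %.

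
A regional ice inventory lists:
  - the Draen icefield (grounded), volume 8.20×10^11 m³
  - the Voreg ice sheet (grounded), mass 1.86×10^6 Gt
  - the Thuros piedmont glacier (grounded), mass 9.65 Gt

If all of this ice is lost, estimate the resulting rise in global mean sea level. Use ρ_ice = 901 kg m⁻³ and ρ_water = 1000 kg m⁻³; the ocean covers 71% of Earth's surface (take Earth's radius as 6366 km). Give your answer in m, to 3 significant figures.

Draen: 8.20×10^11 m³ × (901/1000) = 7.388×10^11 m³ of water.
Voreg: 1.86×10^6 Gt = 1.860×10^18 kg; dividing by ρ_w = 1000 kg m⁻³ gives 1.860×10^15 m³ of water.
Thuros: 9.65 Gt = 9.650×10^12 kg; dividing by ρ_w = 1000 kg m⁻³ gives 9.650×10^9 m³ of water.
Total added water ≈ 1.861×10^15 m³ over 3.62×10^14 m² → Δh = 5.15 m.

≈ 5.15 m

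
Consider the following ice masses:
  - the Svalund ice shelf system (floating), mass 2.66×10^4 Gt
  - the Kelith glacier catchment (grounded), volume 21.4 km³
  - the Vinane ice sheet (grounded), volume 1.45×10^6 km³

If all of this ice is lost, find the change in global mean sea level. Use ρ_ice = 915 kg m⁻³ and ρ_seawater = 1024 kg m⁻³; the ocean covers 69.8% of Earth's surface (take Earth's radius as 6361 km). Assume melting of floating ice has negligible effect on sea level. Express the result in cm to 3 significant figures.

The Svalund ice shelf system is floating and already displaces its own weight of water, so its melt adds essentially nothing to sea level.
Kelith: 21.4 km³ × (915/1024) = 19.12 km³ of water.
Vinane: 1.45×10^6 km³ × (915/1024) = 1.296×10^6 km³ of water.
Total added water ≈ 1.296×10^15 m³ over 3.55×10^14 m² → Δh = 3.65 m = 365 cm.

≈ 365 cm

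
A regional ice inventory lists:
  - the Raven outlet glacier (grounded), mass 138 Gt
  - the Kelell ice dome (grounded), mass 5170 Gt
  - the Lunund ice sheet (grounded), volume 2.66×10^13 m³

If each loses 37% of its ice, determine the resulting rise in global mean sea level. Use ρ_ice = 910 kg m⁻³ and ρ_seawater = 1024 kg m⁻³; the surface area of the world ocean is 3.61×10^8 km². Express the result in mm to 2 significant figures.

≈ 30 mm

Raven: 0.37 × 138 Gt = 5.106×10^13 kg; dividing by ρ_w = 1024 kg m⁻³ gives 4.986×10^10 m³ of water.
Kelell: 0.37 × 5170 Gt = 1.913×10^15 kg; dividing by ρ_w = 1024 kg m⁻³ gives 1.868×10^12 m³ of water.
Lunund: 0.37 × 2.66×10^13 m³ × (910/1024) = 8.746×10^12 m³ of water.
Total added water ≈ 1.066×10^13 m³ over 3.61×10^14 m² → Δh = 0.0295 m = 30 mm.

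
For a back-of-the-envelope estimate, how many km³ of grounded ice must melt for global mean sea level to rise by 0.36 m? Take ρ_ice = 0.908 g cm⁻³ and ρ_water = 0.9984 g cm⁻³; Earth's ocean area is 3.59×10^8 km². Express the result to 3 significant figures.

≈ 1.42×10^5 km³

Required water volume = Δh × A = 0.36 m × 3.59×10^14 m² = 1.292×10^14 m³ = 1.292×10^5 km³.
Ice volume = water volume × ρ_w/ρ_ice = 1.292×10^5 × 998.4/908 = 1.42×10^5 km³.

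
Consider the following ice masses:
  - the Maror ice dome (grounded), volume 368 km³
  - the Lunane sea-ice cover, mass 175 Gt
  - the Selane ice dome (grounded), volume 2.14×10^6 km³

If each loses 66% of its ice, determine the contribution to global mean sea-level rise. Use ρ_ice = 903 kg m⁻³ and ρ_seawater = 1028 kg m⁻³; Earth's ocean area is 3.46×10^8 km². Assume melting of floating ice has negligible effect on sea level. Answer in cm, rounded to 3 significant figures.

Maror: 0.66 × 368 km³ × (903/1028) = 213.3 km³ of water.
The Lunane sea-ice cover is floating and already displaces its own weight of water, so its melt adds essentially nothing to sea level.
Selane: 0.66 × 2.14×10^6 km³ × (903/1028) = 1.241×10^6 km³ of water.
Total added water ≈ 1.241×10^15 m³ over 3.46×10^14 m² → Δh = 3.59 m = 359 cm.

≈ 359 cm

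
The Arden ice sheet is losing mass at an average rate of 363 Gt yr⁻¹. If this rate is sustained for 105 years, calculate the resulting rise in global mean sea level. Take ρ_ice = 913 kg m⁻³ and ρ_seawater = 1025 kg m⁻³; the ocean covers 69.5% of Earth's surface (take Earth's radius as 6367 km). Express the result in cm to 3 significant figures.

≈ 10.5 cm

Total mass lost = 363 Gt/yr × 105 yr = 3.812×10^4 Gt = 3.812×10^16 kg.
ρ_w = 1025 kg m⁻³, so water volume = 3.812×10^16 / 1025 = 3.719×10^13 m³.
Δh = 3.719×10^13 / 3.54×10^14 = 0.105 m = 10.5 cm.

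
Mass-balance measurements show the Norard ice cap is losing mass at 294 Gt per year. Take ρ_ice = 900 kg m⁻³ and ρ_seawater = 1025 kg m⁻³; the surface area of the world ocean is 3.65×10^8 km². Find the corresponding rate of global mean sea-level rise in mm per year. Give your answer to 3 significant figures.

ρ_w = 1025 kg m⁻³. Annual water volume added = 294 Gt / ρ_w = 2.940×10^14 kg / 1025 kg m⁻³ = 2.868×10^11 m³.
Δh per year = 2.868×10^11 / 3.65×10^14 = 7.86×10^-4 m = 0.786 mm.

≈ 0.786 mm/yr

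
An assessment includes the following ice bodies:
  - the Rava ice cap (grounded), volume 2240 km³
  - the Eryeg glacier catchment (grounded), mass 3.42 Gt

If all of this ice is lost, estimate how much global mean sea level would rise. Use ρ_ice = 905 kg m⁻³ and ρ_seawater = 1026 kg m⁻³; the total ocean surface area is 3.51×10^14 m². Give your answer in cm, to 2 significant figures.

Rava: 2240 km³ × (905/1026) = 1976 km³ of water.
Eryeg: 3.42 Gt = 3.420×10^12 kg; dividing by ρ_w = 1026 kg m⁻³ gives 3.333×10^9 m³ of water.
Total added water ≈ 1.979×10^12 m³ over 3.51×10^14 m² → Δh = 5.64×10^-3 m = 0.56 cm.

≈ 0.56 cm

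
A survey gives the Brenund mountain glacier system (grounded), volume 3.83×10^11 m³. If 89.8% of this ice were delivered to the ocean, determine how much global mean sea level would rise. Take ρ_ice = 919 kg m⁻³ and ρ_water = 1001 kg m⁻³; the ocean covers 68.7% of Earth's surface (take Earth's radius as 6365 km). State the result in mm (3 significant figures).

Brenund: 0.898 × 3.83×10^11 m³ × (919/1001) = 3.158×10^11 m³ of water.
Spread over 3.50×10^14 m² of ocean, Δh = 3.158×10^11 / 3.50×10^14 = 9.03×10^-4 m = 0.903 mm.

≈ 0.903 mm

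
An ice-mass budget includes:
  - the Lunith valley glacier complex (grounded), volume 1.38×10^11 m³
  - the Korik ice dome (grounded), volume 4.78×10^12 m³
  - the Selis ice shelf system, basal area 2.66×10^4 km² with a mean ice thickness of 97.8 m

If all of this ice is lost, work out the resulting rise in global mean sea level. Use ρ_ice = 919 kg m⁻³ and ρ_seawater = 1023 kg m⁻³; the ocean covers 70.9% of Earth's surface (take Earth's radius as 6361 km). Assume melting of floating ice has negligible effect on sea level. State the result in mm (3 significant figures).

≈ 12.3 mm

Lunith: 1.38×10^11 m³ × (919/1023) = 1.240×10^11 m³ of water.
Korik: 4.78×10^12 m³ × (919/1023) = 4.294×10^12 m³ of water.
The Selis ice shelf system is floating and already displaces its own weight of water, so its melt adds essentially nothing to sea level.
Total added water ≈ 4.418×10^12 m³ over 3.61×10^14 m² → Δh = 0.0123 m = 12.3 mm.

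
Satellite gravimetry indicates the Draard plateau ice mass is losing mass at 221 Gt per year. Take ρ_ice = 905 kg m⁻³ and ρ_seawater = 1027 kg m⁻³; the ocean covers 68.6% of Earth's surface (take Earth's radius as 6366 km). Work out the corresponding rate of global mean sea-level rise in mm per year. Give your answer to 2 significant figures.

ρ_w = 1027 kg m⁻³. Annual water volume added = 221 Gt / ρ_w = 2.210×10^14 kg / 1027 kg m⁻³ = 2.152×10^11 m³.
Δh per year = 2.152×10^11 / 3.49×10^14 = 6.16×10^-4 m = 0.62 mm.

≈ 0.62 mm/yr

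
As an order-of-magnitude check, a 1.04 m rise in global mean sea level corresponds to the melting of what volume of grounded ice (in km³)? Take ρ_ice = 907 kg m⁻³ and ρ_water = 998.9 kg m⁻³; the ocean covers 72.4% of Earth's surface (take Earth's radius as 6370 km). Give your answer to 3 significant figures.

≈ 4.23×10^5 km³

Required water volume = Δh × A = 1.04 m × 3.69×10^14 m² = 3.839×10^14 m³ = 3.839×10^5 km³.
Ice volume = water volume × ρ_w/ρ_ice = 3.839×10^5 × 998.9/907 = 4.23×10^5 km³.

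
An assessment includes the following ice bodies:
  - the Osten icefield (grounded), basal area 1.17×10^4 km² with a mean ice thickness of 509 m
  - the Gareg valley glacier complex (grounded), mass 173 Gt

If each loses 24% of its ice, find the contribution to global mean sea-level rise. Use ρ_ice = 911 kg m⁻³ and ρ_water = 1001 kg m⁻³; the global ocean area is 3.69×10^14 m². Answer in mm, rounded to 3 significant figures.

≈ 3.64 mm

Osten: ice volume = 1.17×10^4 km² × 509 m = 5955 km³; 0.24 × 5955 × (911/1001) = 1301 km³ of water.
Gareg: 0.24 × 173 Gt = 4.152×10^13 kg; dividing by ρ_w = 1001 kg m⁻³ gives 4.148×10^10 m³ of water.
Total added water ≈ 1.342×10^12 m³ over 3.69×10^14 m² → Δh = 3.64×10^-3 m = 3.64 mm.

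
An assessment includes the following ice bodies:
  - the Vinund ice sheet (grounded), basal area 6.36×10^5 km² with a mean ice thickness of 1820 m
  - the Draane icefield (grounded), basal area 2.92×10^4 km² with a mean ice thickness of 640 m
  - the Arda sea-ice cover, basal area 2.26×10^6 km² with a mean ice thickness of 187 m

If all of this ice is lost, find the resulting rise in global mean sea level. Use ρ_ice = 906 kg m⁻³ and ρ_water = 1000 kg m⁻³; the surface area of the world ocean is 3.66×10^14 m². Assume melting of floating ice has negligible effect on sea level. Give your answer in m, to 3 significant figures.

≈ 2.91 m

Vinund: ice volume = 6.36×10^5 km² × 1820 m = 1.158×10^6 km³; 1.158×10^6 × (906/1000) = 1.049×10^6 km³ of water.
Draane: ice volume = 2.92×10^4 km² × 640 m = 1.869×10^4 km³; 1.869×10^4 × (906/1000) = 1.693×10^4 km³ of water.
The Arda sea-ice cover is floating and already displaces its own weight of water, so its melt adds essentially nothing to sea level.
Total added water ≈ 1.066×10^15 m³ over 3.66×10^14 m² → Δh = 2.91 m.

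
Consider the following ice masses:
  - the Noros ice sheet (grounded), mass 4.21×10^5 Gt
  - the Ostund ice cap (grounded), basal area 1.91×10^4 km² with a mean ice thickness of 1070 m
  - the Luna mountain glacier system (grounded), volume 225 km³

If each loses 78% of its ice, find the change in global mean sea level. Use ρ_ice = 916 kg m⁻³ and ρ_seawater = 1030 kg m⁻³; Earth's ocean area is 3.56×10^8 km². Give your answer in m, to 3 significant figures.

Noros: 0.78 × 4.21×10^5 Gt = 3.284×10^17 kg; dividing by ρ_w = 1030 kg m⁻³ gives 3.188×10^14 m³ of water.
Ostund: ice volume = 1.91×10^4 km² × 1070 m = 2.044×10^4 km³; 0.78 × 2.044×10^4 × (916/1030) = 1.418×10^4 km³ of water.
Luna: 0.78 × 225 km³ × (916/1030) = 156.1 km³ of water.
Total added water ≈ 3.331×10^14 m³ over 3.56×10^14 m² → Δh = 0.936 m.

≈ 0.936 m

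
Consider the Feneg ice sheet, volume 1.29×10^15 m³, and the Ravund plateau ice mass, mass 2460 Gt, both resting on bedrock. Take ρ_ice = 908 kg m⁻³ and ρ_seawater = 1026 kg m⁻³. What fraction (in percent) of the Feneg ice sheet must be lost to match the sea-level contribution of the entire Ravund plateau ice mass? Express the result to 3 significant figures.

Equal sea-level rise means equal mass of meltwater, i.e. equal mass of ice lost.
Ice mass of Ravund: 2.460×10^15 kg; ice mass of Feneg: 1.171×10^18 kg.
Fraction required = 2.460×10^15 / 1.171×10^18 = 2.10×10^-3 → 0.210 %.

≈ 0.210 %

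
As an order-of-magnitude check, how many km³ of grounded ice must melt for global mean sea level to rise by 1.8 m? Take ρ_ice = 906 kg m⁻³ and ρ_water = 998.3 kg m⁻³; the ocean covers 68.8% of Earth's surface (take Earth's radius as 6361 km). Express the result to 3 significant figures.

≈ 6.94×10^5 km³

Required water volume = Δh × A = 1.8 m × 3.50×10^14 m² = 6.297×10^14 m³ = 6.297×10^5 km³.
Ice volume = water volume × ρ_w/ρ_ice = 6.297×10^5 × 998.3/906 = 6.94×10^5 km³.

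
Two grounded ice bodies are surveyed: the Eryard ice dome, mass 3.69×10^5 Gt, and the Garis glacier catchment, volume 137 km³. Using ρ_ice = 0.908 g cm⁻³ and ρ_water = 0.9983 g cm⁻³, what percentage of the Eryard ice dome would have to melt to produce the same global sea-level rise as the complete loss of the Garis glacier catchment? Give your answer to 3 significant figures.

Equal sea-level rise means equal mass of meltwater, i.e. equal mass of ice lost.
Ice mass of Garis: 1.244×10^14 kg; ice mass of Eryard: 3.690×10^17 kg.
Fraction required = 1.244×10^14 / 3.690×10^17 = 3.37×10^-4 → 0.0337 %.

≈ 0.0337 %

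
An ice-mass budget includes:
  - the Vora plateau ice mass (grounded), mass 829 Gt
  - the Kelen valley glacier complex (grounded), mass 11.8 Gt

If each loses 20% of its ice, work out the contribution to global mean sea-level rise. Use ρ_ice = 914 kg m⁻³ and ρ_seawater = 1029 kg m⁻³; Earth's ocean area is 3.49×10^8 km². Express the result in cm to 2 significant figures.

≈ 0.047 cm

Vora: 0.2 × 829 Gt = 1.658×10^14 kg; dividing by ρ_w = 1029 kg m⁻³ gives 1.611×10^11 m³ of water.
Kelen: 0.2 × 11.8 Gt = 2.360×10^12 kg; dividing by ρ_w = 1029 kg m⁻³ gives 2.293×10^9 m³ of water.
Total added water ≈ 1.634×10^11 m³ over 3.49×10^14 m² → Δh = 4.68×10^-4 m = 0.047 cm.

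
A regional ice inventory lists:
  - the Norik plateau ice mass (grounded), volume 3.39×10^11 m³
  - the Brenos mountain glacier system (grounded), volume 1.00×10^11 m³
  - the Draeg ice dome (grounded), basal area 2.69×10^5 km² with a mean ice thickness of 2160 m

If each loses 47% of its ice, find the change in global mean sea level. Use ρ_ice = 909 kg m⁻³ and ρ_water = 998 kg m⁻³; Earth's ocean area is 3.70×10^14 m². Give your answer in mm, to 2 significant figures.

Norik: 0.47 × 3.39×10^11 m³ × (909/998) = 1.451×10^11 m³ of water.
Brenos: 0.47 × 1.00×10^11 m³ × (909/998) = 4.281×10^10 m³ of water.
Draeg: ice volume = 2.69×10^5 km² × 2160 m = 5.810×10^5 km³; 0.47 × 5.810×10^5 × (909/998) = 2.487×10^5 km³ of water.
Total added water ≈ 2.489×10^14 m³ over 3.70×10^14 m² → Δh = 0.673 m = 670 mm.

≈ 670 mm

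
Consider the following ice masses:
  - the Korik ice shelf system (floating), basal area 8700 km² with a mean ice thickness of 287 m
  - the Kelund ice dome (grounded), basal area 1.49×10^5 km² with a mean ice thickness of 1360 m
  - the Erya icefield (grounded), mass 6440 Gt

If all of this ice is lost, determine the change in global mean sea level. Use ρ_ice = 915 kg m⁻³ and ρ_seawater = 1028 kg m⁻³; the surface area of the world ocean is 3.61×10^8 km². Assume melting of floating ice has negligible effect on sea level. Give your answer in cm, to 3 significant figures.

≈ 51.7 cm

The Korik ice shelf system is floating and already displaces its own weight of water, so its melt adds essentially nothing to sea level.
Kelund: ice volume = 1.49×10^5 km² × 1360 m = 2.026×10^5 km³; 2.026×10^5 × (915/1028) = 1.804×10^5 km³ of water.
Erya: 6440 Gt = 6.440×10^15 kg; dividing by ρ_w = 1028 kg m⁻³ gives 6.265×10^12 m³ of water.
Total added water ≈ 1.866×10^14 m³ over 3.61×10^14 m² → Δh = 0.517 m = 51.7 cm.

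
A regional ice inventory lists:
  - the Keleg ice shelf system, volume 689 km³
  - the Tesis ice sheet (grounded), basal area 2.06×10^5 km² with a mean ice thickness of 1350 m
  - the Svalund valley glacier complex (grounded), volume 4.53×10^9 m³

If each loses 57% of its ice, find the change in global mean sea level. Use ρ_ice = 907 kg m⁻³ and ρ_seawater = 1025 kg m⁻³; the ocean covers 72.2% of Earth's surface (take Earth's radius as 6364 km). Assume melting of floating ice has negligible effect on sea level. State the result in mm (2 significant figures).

≈ 380 mm

The Keleg ice shelf system is floating and already displaces its own weight of water, so its melt adds essentially nothing to sea level.
Tesis: ice volume = 2.06×10^5 km² × 1350 m = 2.781×10^5 km³; 0.57 × 2.781×10^5 × (907/1025) = 1.403×10^5 km³ of water.
Svalund: 0.57 × 4.53×10^9 m³ × (907/1025) = 2.285×10^9 m³ of water.
Total added water ≈ 1.403×10^14 m³ over 3.67×10^14 m² → Δh = 0.382 m = 380 mm.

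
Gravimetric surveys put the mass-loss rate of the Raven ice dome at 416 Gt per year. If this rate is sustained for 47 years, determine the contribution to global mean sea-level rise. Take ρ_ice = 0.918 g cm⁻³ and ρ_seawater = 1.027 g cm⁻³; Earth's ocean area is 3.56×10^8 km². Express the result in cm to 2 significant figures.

≈ 5.3 cm

Total mass lost = 416 Gt/yr × 47 yr = 1.955×10^4 Gt = 1.955×10^16 kg.
ρ_w = 1.027 g cm⁻³ = 1027 kg m⁻³, so water volume = 1.955×10^16 / 1027 = 1.904×10^13 m³.
Δh = 1.904×10^13 / 3.56×10^14 = 0.0535 m = 5.3 cm.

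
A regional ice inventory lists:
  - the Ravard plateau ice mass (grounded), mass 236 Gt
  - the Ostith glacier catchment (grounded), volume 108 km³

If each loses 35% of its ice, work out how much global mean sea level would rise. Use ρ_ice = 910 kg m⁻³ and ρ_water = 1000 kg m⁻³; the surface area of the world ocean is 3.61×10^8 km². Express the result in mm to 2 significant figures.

Ravard: 0.35 × 236 Gt = 8.260×10^13 kg; dividing by ρ_w = 1000 kg m⁻³ gives 8.260×10^10 m³ of water.
Ostith: 0.35 × 108 km³ × (910/1000) = 34.40 km³ of water.
Total added water ≈ 1.170×10^11 m³ over 3.61×10^14 m² → Δh = 3.24×10^-4 m = 0.32 mm.

≈ 0.32 mm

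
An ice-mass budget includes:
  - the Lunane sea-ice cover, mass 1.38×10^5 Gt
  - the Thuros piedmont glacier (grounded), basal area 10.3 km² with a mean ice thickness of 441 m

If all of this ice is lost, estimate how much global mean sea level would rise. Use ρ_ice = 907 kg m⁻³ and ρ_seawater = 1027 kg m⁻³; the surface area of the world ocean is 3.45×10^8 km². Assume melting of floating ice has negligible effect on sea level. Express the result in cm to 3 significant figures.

The Lunane sea-ice cover is floating and already displaces its own weight of water, so its melt adds essentially nothing to sea level.
Thuros: ice volume = 10.3 km² × 441 m = 4.542 km³; 4.542 × (907/1027) = 4.012 km³ of water.
Total added water ≈ 4.012×10^9 m³ over 3.45×10^14 m² → Δh = 1.16×10^-5 m = 1.16×10^-3 cm.

≈ 1.16×10^-3 cm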